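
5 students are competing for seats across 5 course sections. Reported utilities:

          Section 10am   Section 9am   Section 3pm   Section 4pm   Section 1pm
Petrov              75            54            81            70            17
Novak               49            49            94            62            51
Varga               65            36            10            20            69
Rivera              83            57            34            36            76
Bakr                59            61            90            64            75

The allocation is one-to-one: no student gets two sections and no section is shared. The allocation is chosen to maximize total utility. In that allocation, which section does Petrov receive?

Optimal: Petrov→Section 4pm (70 points), Novak→Section 3pm (94 points), Varga→Section 1pm (69 points), Rivera→Section 10am (83 points), Bakr→Section 9am (61 points) — total 70+94+69+83+61 = 377 points.
Max-entry greedy (repeatedly take the single best remaining cell) gives 358 points, worse by 19.
Next-best assignment: Petrov→Section 4pm, Novak→Section 3pm, Varga→Section 10am, Rivera→Section 1pm, Bakr→Section 9am = 366 points.
Checked against all permutations: 377 points is optimal.
Petrov's own top section is Section 3pm (81 points), but forcing Petrov→Section 3pm and reassigning the rest optimally gives only 356 points — worse by 21.

Petrov receives Section 4pm.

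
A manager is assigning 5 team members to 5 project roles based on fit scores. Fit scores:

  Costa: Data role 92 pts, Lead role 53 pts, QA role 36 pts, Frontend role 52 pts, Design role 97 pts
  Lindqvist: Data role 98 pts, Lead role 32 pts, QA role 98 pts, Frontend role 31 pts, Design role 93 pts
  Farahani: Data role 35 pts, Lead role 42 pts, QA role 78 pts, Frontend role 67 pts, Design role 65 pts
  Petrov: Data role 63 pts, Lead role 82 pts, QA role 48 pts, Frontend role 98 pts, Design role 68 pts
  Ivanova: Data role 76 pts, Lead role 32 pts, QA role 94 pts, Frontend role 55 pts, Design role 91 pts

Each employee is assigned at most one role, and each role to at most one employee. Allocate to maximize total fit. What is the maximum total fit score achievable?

Optimal: Costa→Design role (97 pts), Lindqvist→Data role (98 pts), Farahani→Frontend role (67 pts), Petrov→Lead role (82 pts), Ivanova→QA role (94 pts) — total 97+98+67+82+94 = 438 pts.
Max-entry greedy (repeatedly take the single best remaining cell) gives 429 pts, worse by 9.
Next-best assignment: Costa→Data role, Lindqvist→QA role, Farahani→Frontend role, Petrov→Lead role, Ivanova→Design role = 430 pts.
Swapping Lindqvist↔Costa (Lindqvist→Design role 93 pts, Costa→Data role 92 pts) loses 10.

Max total: 438 pts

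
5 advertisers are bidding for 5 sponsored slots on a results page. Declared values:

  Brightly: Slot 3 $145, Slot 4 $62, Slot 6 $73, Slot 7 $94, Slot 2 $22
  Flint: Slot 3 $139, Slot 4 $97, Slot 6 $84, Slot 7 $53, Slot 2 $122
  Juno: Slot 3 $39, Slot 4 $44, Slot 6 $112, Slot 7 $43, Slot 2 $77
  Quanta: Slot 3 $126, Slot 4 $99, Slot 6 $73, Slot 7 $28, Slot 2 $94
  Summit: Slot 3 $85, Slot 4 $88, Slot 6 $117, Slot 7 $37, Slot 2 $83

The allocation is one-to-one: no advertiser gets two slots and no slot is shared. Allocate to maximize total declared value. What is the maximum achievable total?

Max total: $542

Optimal: Brightly→Slot 7 ($94), Flint→Slot 2 ($122), Juno→Slot 6 ($112), Quanta→Slot 3 ($126), Summit→Slot 4 ($88) — total 94+122+112+126+88 = $542.
Max-entry greedy (repeatedly take the single best remaining cell) gives $526, worse by 16.
Next-best assignment: Brightly→Slot 7, Flint→Slot 3, Juno→Slot 6, Quanta→Slot 4, Summit→Slot 2 = $527.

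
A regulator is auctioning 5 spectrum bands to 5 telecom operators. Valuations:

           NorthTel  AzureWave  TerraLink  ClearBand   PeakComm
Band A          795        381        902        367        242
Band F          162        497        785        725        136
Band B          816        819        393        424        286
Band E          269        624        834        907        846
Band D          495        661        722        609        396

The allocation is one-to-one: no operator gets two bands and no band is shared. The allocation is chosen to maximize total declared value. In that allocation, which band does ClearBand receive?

This is the linear assignment problem.
Optimal: NorthTel→Band B ($816M), AzureWave→Band D ($661M), TerraLink→Band A ($902M), ClearBand→Band F ($725M), PeakComm→Band E ($846M) — total 816+661+902+725+846 = $3950M.
Max-entry greedy (repeatedly take the single best remaining cell) gives $3259M, worse by 691.
Next-best assignment: NorthTel→Band A, AzureWave→Band B, TerraLink→Band D, ClearBand→Band F, PeakComm→Band E = $3907M.
Every other assignment is strictly worse.
ClearBand's own top band is Band E ($907M), but forcing ClearBand→Band E and reassigning the rest optimally gives only $3702M — worse by 248.

ClearBand receives Band F.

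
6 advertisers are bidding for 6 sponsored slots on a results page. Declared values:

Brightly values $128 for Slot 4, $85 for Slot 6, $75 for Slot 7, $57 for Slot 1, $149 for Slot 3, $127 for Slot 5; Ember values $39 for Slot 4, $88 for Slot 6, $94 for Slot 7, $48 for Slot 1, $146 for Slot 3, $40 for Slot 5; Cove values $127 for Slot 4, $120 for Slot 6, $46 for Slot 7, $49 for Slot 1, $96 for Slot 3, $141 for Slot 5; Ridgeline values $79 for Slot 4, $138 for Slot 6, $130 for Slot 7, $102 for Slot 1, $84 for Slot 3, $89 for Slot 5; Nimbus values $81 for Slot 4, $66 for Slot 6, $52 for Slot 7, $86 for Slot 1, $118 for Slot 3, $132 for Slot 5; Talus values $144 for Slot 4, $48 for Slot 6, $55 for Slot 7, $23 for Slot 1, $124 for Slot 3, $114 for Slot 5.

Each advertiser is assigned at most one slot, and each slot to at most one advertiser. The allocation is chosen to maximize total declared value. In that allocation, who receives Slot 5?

Brightly receives Slot 5.

Optimal: Brightly→Slot 5 ($127), Ember→Slot 3 ($146), Cove→Slot 6 ($120), Ridgeline→Slot 7 ($130), Nimbus→Slot 1 ($86), Talus→Slot 4 ($144) — total 127+146+120+130+86+144 = $753.
Next-best assignment: Brightly→Slot 3, Ember→Slot 7, Cove→Slot 5, Ridgeline→Slot 6, Nimbus→Slot 1, Talus→Slot 4 = $752.
Swapping Cove↔Talus (Cove→Slot 4 $127, Talus→Slot 6 $48) loses 89.
Brightly's own top slot is Slot 3 ($149), but forcing Brightly→Slot 3 and reassigning the rest optimally gives only $752 — worse by 1.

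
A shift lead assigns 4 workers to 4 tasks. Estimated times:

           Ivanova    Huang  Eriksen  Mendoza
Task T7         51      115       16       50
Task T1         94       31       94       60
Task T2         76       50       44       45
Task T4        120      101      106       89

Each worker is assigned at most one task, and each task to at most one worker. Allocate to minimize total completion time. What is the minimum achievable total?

Minimum total: 212 min

Optimal: Ivanova→Task T2 (76 min), Huang→Task T1 (31 min), Eriksen→Task T7 (16 min), Mendoza→Task T4 (89 min) — total 76+31+16+89 = 212 min.
Row-greedy (each worker in turn takes its cheapest remaining task) gives 215 min, worse by 3.
Swapping Huang↔Ivanova (Huang→Task T2 50 min, Ivanova→Task T1 94 min) adds 37.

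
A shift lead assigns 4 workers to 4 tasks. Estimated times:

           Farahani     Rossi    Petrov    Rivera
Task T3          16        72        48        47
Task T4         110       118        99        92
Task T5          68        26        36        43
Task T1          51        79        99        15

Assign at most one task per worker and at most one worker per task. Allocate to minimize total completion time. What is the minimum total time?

This is the linear assignment problem.
Optimal: Farahani→Task T3 (16 min), Rossi→Task T5 (26 min), Petrov→Task T4 (99 min), Rivera→Task T1 (15 min) — total 16+26+99+15 = 156 min.
Column-greedy (each task in turn goes to its cheapest remaining worker) gives 233 min, worse by 77.

Minimum total: 156 min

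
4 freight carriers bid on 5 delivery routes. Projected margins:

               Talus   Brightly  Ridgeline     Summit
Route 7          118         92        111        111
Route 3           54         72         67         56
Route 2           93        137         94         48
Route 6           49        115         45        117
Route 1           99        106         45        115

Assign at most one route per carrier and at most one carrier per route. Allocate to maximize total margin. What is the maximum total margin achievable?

Max total: $464k

Optimal: Talus→Route 1 ($99k), Brightly→Route 2 ($137k), Ridgeline→Route 7 ($111k), Summit→Route 6 ($117k) — total 99+137+111+117 = $464k.
Column-greedy (each route in turn goes to its best remaining carrier) gives $401k, worse by 63.
No other one-to-one assignment exceeds $464k.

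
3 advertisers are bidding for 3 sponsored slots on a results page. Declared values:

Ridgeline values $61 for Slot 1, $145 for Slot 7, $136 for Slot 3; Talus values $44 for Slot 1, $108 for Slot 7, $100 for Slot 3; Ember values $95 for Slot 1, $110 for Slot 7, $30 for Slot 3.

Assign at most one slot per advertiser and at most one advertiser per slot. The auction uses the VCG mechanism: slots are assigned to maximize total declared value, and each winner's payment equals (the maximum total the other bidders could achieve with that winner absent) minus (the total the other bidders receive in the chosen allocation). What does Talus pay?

Talus pays $6.

Efficient allocation: Ridgeline→Slot 7 ($145), Talus→Slot 3 ($100), Ember→Slot 1 ($95); total welfare W = $340.
Talus receives Slot 3 at value $100, so the others get W − 100 = $240.
Without Talus: best allocation of the remaining 2 bidders over all 3 slots is Ridgeline→Slot 3 ($136), Ember→Slot 7 ($110), total $246.
VCG payment = (others' best without Talus) − (others' welfare with Talus) = 246 − 240 = $6.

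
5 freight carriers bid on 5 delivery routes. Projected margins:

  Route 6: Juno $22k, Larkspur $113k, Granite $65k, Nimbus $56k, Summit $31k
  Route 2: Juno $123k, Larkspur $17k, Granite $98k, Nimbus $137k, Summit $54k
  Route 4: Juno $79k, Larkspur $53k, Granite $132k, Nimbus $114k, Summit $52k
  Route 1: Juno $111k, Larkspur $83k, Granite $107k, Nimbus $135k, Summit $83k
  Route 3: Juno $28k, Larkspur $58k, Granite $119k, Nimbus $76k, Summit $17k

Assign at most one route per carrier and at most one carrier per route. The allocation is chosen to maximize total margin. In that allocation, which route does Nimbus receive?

This is a one-to-one assignment (maximum-weight bipartite matching).
Optimal: Juno→Route 2 ($123k), Larkspur→Route 6 ($113k), Granite→Route 3 ($119k), Nimbus→Route 4 ($114k), Summit→Route 1 ($83k) — total 123+113+119+114+83 = $552k.
Row-greedy (each carrier in turn takes its best remaining route) gives $520k, worse by 32.
Swapping Nimbus↔Granite (Nimbus→Route 3 $76k, Granite→Route 4 $132k) loses 25.
Nimbus's own top route is Route 2 ($137k), but forcing Nimbus→Route 2 and reassigning the rest optimally gives only $532k — worse by 20.

Nimbus receives Route 4.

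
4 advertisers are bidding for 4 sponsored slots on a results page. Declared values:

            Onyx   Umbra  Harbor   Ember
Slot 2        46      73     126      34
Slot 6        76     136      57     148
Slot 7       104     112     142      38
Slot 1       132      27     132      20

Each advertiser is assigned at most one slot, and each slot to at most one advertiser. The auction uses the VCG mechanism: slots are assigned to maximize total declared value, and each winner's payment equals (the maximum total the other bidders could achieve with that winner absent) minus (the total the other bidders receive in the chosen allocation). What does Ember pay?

Efficient allocation: Onyx→Slot 1 ($132), Umbra→Slot 7 ($112), Harbor→Slot 2 ($126), Ember→Slot 6 ($148); total welfare W = $518.
Ember receives Slot 6 at value $148, so the others get W − 148 = $370.
Without Ember: best allocation of the remaining 3 bidders over all 4 slots is Onyx→Slot 1 ($132), Umbra→Slot 6 ($136), Harbor→Slot 7 ($142), total $410.
VCG payment = (others' best without Ember) − (others' welfare with Ember) = 410 − 370 = $40.

Ember pays $40.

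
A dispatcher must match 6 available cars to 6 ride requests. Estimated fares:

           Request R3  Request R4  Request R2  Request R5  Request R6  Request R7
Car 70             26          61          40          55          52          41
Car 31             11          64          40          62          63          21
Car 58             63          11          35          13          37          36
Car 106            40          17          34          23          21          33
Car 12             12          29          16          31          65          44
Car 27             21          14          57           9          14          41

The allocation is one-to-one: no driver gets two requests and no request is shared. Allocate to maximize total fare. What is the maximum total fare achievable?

Maximum total: $341

Optimal: Car 70→Request R4 ($61), Car 31→Request R5 ($62), Car 58→Request R3 ($63), Car 106→Request R7 ($33), Car 12→Request R6 ($65), Car 27→Request R2 ($57) — total 61+62+63+33+65+57 = $341.
Column-greedy (each request in turn goes to its best remaining driver) gives $337, worse by 4.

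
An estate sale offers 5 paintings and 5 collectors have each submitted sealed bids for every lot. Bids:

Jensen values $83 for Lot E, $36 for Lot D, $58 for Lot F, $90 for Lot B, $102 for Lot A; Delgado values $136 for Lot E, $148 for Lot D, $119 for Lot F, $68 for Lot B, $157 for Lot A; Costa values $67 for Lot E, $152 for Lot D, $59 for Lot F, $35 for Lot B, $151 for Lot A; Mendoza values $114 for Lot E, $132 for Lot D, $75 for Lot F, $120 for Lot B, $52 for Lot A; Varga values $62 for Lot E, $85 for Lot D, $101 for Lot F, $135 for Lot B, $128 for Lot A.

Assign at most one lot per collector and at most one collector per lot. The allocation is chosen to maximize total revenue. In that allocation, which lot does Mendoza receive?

This is a one-to-one assignment (maximum-weight bipartite matching).
Optimal: Jensen→Lot A ($102), Delgado→Lot F ($119), Costa→Lot D ($152), Mendoza→Lot E ($114), Varga→Lot B ($135) — total 102+119+152+114+135 = $622.
Max-entry greedy (repeatedly take the single best remaining cell) gives $616, worse by 6.
Swapping Delgado↔Varga (Delgado→Lot B $68, Varga→Lot F $101) loses 85.
Mendoza's own top lot is Lot D ($132), but forcing Mendoza→Lot D and reassigning the rest optimally gives only $620 — worse by 2.

Mendoza receives Lot E.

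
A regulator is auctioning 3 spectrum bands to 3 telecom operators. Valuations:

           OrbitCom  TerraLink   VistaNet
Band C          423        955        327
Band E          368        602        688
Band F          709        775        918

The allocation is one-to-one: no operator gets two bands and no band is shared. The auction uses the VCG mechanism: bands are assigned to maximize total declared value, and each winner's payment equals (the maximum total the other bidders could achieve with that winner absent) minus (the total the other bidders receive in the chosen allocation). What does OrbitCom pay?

OrbitCom pays $230M.

Efficient allocation: OrbitCom→Band F ($709M), TerraLink→Band C ($955M), VistaNet→Band E ($688M); total welfare W = $2352M.
OrbitCom receives Band F at value $709M, so the others get W − 709 = $1643M.
Without OrbitCom: best allocation of the remaining 2 bidders over all 3 bands is TerraLink→Band C ($955M), VistaNet→Band F ($918M), total $1873M.
VCG payment = (others' best without OrbitCom) − (others' welfare with OrbitCom) = 1873 − 1643 = $230M.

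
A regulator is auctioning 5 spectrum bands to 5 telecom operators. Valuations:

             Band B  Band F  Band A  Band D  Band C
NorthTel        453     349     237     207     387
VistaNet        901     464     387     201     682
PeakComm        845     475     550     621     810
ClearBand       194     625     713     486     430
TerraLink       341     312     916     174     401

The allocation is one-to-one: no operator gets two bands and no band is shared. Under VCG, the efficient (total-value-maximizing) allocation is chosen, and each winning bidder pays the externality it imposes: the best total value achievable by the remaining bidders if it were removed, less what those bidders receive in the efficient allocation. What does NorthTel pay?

NorthTel pays $139M.

Efficient allocation: NorthTel→Band F ($349M), VistaNet→Band B ($901M), PeakComm→Band C ($810M), ClearBand→Band D ($486M), TerraLink→Band A ($916M); total welfare W = $3462M.
NorthTel receives Band F at value $349M, so the others get W − 349 = $3113M.
Without NorthTel: best allocation of the remaining 4 bidders over all 5 bands is VistaNet→Band B ($901M), PeakComm→Band C ($810M), ClearBand→Band F ($625M), TerraLink→Band A ($916M), total $3252M.
VCG payment = (others' best without NorthTel) − (others' welfare with NorthTel) = 3252 − 3113 = $139M.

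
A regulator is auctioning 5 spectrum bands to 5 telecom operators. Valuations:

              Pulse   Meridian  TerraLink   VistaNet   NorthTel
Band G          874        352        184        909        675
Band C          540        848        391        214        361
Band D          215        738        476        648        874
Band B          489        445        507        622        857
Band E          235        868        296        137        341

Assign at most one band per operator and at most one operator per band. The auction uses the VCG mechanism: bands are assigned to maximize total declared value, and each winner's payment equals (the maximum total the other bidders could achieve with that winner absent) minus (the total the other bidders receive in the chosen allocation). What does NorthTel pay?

Efficient allocation: Pulse→Band C ($540M), Meridian→Band E ($868M), TerraLink→Band B ($507M), VistaNet→Band G ($909M), NorthTel→Band D ($874M); total welfare W = $3698M.
NorthTel receives Band D at value $874M, so the others get W − 874 = $2824M.
Without NorthTel: best allocation of the remaining 4 bidders over all 5 bands is Pulse→Band G ($874M), Meridian→Band E ($868M), TerraLink→Band B ($507M), VistaNet→Band D ($648M), total $2897M.
VCG payment = (others' best without NorthTel) − (others' welfare with NorthTel) = 2897 − 2824 = $73M.

NorthTel pays $73M.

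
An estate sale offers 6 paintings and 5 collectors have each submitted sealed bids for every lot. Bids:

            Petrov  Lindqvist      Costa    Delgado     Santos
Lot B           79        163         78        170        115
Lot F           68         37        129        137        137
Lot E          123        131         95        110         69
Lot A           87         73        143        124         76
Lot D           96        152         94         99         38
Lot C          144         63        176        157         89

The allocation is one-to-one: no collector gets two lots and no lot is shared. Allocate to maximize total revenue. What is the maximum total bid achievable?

Treat this as an assignment problem: match each collector to one lot.
Optimal: Petrov→Lot E ($123), Lindqvist→Lot D ($152), Costa→Lot C ($176), Delgado→Lot B ($170), Santos→Lot F ($137) — total 123+152+176+170+137 = $758.
Row-greedy (each collector in turn takes its best remaining lot) gives $656, worse by 102.

Max total: $758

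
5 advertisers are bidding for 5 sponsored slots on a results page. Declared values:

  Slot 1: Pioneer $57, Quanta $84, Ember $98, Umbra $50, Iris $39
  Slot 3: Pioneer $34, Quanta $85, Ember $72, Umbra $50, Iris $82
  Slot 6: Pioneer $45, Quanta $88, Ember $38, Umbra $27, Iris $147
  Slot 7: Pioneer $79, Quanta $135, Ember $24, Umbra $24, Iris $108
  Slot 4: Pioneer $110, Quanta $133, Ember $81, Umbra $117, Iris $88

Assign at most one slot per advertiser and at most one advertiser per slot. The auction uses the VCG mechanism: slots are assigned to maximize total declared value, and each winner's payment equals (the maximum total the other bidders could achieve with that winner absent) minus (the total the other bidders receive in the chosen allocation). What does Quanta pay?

Efficient allocation: Pioneer→Slot 4 ($110), Quanta→Slot 7 ($135), Ember→Slot 1 ($98), Umbra→Slot 3 ($50), Iris→Slot 6 ($147); total welfare W = $540.
Quanta receives Slot 7 at value $135, so the others get W − 135 = $405.
Without Quanta: best allocation of the remaining 4 bidders over all 5 slots is Pioneer→Slot 7 ($79), Ember→Slot 1 ($98), Umbra→Slot 4 ($117), Iris→Slot 6 ($147), total $441.
VCG payment = (others' best without Quanta) − (others' welfare with Quanta) = 441 − 405 = $36.

Quanta pays $36.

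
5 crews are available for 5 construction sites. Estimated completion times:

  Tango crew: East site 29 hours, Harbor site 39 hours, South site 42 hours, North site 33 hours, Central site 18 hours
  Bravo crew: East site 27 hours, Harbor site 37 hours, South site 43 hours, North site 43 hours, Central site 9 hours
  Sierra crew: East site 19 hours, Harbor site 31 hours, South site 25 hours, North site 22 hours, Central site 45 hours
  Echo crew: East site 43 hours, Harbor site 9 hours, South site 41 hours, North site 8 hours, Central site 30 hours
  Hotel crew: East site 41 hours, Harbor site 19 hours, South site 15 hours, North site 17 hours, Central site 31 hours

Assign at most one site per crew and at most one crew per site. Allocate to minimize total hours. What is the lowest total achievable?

Min total: 84 hours

This is a one-to-one assignment (minimum-cost bipartite matching).
Optimal: Tango crew→East site (29 hours), Bravo crew→Central site (9 hours), Sierra crew→North site (22 hours), Echo crew→Harbor site (9 hours), Hotel crew→South site (15 hours) — total 29+9+22+9+15 = 84 hours.
Column-greedy (each site in turn goes to its cheapest remaining crew) gives 85 hours, worse by 1.
Next-best assignment: Tango crew→North site, Bravo crew→Central site, Sierra crew→East site, Echo crew→Harbor site, Hotel crew→South site = 85 hours.
Swapping Bravo crew↔Echo crew (Bravo crew→Harbor site 37 hours, Echo crew→Central site 30 hours) adds 49.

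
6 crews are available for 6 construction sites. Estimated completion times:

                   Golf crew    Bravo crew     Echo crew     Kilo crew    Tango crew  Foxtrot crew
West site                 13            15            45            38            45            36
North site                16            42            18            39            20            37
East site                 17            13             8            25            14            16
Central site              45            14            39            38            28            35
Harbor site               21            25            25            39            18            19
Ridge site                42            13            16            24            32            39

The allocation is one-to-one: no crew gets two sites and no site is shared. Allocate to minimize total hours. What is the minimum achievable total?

Minimum total: 98 hours

Optimal: Golf crew→West site (13 hours), Bravo crew→Central site (14 hours), Echo crew→East site (8 hours), Kilo crew→Ridge site (24 hours), Tango crew→North site (20 hours), Foxtrot crew→Harbor site (19 hours) — total 13+14+8+24+20+19 = 98 hours.
Column-greedy (each site in turn goes to its cheapest remaining crew) gives 115 hours, worse by 17.
Swapping Echo crew↔Golf crew (Echo crew→West site 45 hours, Golf crew→East site 17 hours) adds 41.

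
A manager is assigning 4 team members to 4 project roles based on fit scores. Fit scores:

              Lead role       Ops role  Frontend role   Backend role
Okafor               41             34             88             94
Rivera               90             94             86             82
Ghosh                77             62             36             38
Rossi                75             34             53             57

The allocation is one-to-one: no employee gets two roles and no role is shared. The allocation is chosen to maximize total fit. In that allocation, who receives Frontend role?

Rossi receives Frontend role.

This is the linear assignment problem.
Optimal: Okafor→Backend role (94 pts), Rivera→Ops role (94 pts), Ghosh→Lead role (77 pts), Rossi→Frontend role (53 pts) — total 94+94+77+53 = 318 pts.
Column-greedy (each role in turn goes to its best remaining employee) gives 297 pts, worse by 21.
Rossi's own top role is Lead role (75 pts), but forcing Rossi→Lead role and reassigning the rest optimally gives only 317 pts — worse by 1.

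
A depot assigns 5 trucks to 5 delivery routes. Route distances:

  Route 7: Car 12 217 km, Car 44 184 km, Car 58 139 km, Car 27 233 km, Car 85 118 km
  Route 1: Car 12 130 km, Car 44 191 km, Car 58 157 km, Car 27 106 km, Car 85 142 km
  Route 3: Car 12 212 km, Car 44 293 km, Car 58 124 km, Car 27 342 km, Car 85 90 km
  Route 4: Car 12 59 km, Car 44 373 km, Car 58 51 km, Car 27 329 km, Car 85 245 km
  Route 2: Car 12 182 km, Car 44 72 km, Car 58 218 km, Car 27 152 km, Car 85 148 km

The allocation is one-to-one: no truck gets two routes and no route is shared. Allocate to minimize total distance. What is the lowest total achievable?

Minimum total: 466 km

Optimal: Car 12→Route 4 (59 km), Car 44→Route 2 (72 km), Car 58→Route 7 (139 km), Car 27→Route 1 (106 km), Car 85→Route 3 (90 km) — total 59+72+139+106+90 = 466 km.
Column-greedy (each route in turn goes to its cheapest remaining truck) gives 479 km, worse by 13.
Next-best assignment: Car 12→Route 4, Car 44→Route 2, Car 58→Route 3, Car 27→Route 1, Car 85→Route 7 = 479 km.
Checked against all permutations: 466 km is optimal.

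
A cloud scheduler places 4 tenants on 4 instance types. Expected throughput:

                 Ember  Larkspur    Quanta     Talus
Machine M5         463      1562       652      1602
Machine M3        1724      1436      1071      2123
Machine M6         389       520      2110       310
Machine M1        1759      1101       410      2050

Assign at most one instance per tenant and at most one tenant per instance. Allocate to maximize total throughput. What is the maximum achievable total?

Maximum total: 7554 ops/s

Optimal: Ember→Machine M1 (1759 ops/s), Larkspur→Machine M5 (1562 ops/s), Quanta→Machine M6 (2110 ops/s), Talus→Machine M3 (2123 ops/s) — total 1759+1562+2110+2123 = 7554 ops/s.
Column-greedy (each instance in turn goes to its best remaining tenant) gives 6537 ops/s, worse by 1017.
Next-best assignment: Ember→Machine M3, Larkspur→Machine M5, Quanta→Machine M6, Talus→Machine M1 = 7446 ops/s.
Swapping Talus↔Larkspur (Talus→Machine M5 1602 ops/s, Larkspur→Machine M3 1436 ops/s) loses 647.
Every other assignment is strictly worse.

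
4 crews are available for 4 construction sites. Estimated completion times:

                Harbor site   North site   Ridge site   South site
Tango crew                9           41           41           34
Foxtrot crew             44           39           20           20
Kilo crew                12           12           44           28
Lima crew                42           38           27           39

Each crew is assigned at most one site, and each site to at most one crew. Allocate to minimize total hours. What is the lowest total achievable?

Min total: 68 hours

Optimal: Tango crew→Harbor site (9 hours), Foxtrot crew→South site (20 hours), Kilo crew→North site (12 hours), Lima crew→Ridge site (27 hours) — total 9+20+12+27 = 68 hours.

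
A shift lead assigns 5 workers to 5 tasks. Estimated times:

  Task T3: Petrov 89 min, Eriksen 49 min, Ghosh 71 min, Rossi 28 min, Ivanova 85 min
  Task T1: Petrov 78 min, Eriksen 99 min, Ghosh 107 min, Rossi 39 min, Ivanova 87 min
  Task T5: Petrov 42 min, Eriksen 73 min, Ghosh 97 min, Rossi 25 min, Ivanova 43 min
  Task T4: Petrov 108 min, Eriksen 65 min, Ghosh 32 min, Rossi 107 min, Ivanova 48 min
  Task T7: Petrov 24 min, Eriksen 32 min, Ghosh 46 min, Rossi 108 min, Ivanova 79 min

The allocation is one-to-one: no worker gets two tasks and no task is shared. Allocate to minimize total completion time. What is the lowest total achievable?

Min total: 187 min

Optimal: Petrov→Task T7 (24 min), Eriksen→Task T3 (49 min), Ghosh→Task T4 (32 min), Rossi→Task T1 (39 min), Ivanova→Task T5 (43 min) — total 24+49+32+39+43 = 187 min.
Min-entry greedy (repeatedly take the single cheapest remaining cell) gives 217 min, worse by 30.
Next-best assignment: Petrov→Task T1, Eriksen→Task T7, Ghosh→Task T4, Rossi→Task T3, Ivanova→Task T5 = 213 min.
Swapping Rossi↔Ghosh (Rossi→Task T4 107 min, Ghosh→Task T1 107 min) adds 143.
Every other assignment is strictly worse.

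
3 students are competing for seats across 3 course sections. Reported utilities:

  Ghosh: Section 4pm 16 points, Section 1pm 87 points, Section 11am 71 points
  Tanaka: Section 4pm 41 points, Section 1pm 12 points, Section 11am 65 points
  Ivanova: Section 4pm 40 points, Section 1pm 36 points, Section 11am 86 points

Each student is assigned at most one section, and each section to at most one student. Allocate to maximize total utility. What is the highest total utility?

Treat this as an assignment problem: match each student to one section.
Optimal: Ghosh→Section 1pm (87 points), Tanaka→Section 4pm (41 points), Ivanova→Section 11am (86 points) — total 87+41+86 = 214 points.
Row-greedy (each student in turn takes its best remaining section) gives 192 points, worse by 22.

Max total: 214 points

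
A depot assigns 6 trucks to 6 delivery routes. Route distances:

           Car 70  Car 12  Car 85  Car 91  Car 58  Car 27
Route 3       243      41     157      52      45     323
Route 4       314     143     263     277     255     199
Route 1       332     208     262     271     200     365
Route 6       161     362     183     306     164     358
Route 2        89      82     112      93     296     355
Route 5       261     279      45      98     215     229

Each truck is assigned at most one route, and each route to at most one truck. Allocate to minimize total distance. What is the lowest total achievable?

Min total: 739 km

Optimal: Car 70→Route 6 (161 km), Car 12→Route 3 (41 km), Car 85→Route 5 (45 km), Car 91→Route 2 (93 km), Car 58→Route 1 (200 km), Car 27→Route 4 (199 km) — total 161+41+45+93+200+199 = 739 km.
Row-greedy (each truck in turn takes its cheapest remaining route) gives 809 km, worse by 70.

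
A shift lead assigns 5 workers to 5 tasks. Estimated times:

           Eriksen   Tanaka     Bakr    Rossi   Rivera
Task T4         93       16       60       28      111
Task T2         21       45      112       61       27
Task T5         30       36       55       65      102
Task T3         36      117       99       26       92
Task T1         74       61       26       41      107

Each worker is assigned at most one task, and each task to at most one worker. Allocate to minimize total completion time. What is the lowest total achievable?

Min total: 125 min

This is a one-to-one assignment (minimum-cost bipartite matching).
Optimal: Eriksen→Task T5 (30 min), Tanaka→Task T4 (16 min), Bakr→Task T1 (26 min), Rossi→Task T3 (26 min), Rivera→Task T2 (27 min) — total 30+16+26+26+27 = 125 min.
Column-greedy (each task in turn goes to its cheapest remaining worker) gives 225 min, worse by 100.
Swapping Rossi↔Bakr (Rossi→Task T1 41 min, Bakr→Task T3 99 min) adds 88.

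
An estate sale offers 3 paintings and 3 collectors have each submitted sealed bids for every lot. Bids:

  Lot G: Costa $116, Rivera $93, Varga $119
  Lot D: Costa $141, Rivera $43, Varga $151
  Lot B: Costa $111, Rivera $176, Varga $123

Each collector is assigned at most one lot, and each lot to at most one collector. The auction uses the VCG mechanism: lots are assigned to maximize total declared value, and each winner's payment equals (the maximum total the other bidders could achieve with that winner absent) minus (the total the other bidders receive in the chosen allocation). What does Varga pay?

Efficient allocation: Costa→Lot G ($116), Rivera→Lot B ($176), Varga→Lot D ($151); total welfare W = $443.
Varga receives Lot D at value $151, so the others get W − 151 = $292.
Without Varga: best allocation of the remaining 2 bidders over all 3 lots is Costa→Lot D ($141), Rivera→Lot B ($176), total $317.
VCG payment = (others' best without Varga) − (others' welfare with Varga) = 317 − 292 = $25.

Varga pays $25.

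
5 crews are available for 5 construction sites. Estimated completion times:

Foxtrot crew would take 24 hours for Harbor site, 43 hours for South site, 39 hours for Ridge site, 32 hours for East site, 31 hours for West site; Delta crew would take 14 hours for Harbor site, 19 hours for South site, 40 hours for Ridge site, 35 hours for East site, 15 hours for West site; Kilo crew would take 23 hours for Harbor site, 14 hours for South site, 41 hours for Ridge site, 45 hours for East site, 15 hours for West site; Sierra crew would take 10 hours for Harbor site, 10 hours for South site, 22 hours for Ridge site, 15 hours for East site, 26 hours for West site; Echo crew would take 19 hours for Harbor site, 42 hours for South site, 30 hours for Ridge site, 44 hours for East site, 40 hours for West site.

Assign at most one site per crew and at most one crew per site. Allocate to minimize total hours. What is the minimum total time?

Min total: 98 hours

Optimal: Foxtrot crew→Harbor site (24 hours), Delta crew→West site (15 hours), Kilo crew→South site (14 hours), Sierra crew→East site (15 hours), Echo crew→Ridge site (30 hours) — total 24+15+14+15+30 = 98 hours.
Column-greedy (each site in turn goes to its cheapest remaining crew) gives 101 hours, worse by 3.
No other one-to-one assignment undercuts 98 hours.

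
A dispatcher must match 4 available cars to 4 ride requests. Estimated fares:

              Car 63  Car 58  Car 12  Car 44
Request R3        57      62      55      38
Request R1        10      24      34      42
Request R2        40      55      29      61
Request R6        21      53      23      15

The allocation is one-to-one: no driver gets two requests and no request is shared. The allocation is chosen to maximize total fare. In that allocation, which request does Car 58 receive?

Treat this as an assignment problem: match each driver to one request.
Optimal: Car 63→Request R3 ($57), Car 58→Request R6 ($53), Car 12→Request R1 ($34), Car 44→Request R2 ($61) — total 57+53+34+61 = $205.
Max-entry greedy (repeatedly take the single best remaining cell) gives $178, worse by 27.
Next-best assignment: Car 63→Request R2, Car 58→Request R6, Car 12→Request R3, Car 44→Request R1 = $190.
No other one-to-one assignment exceeds $205.
Car 58's own top request is Request R3 ($62), but forcing Car 58→Request R3 and reassigning the rest optimally gives only $178 — worse by 27.

Car 58 receives Request R6.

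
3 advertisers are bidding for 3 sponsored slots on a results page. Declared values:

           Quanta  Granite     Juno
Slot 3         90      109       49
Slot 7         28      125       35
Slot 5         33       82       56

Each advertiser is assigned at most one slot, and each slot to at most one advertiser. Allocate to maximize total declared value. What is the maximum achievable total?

Optimal: Quanta→Slot 3 ($90), Granite→Slot 7 ($125), Juno→Slot 5 ($56) — total 90+125+56 = $271.
Column-greedy (each slot in turn goes to its best remaining advertiser) gives $177, worse by 94.
Swapping Quanta↔Granite (Quanta→Slot 7 $28, Granite→Slot 3 $109) loses 78.

Maximum total: $271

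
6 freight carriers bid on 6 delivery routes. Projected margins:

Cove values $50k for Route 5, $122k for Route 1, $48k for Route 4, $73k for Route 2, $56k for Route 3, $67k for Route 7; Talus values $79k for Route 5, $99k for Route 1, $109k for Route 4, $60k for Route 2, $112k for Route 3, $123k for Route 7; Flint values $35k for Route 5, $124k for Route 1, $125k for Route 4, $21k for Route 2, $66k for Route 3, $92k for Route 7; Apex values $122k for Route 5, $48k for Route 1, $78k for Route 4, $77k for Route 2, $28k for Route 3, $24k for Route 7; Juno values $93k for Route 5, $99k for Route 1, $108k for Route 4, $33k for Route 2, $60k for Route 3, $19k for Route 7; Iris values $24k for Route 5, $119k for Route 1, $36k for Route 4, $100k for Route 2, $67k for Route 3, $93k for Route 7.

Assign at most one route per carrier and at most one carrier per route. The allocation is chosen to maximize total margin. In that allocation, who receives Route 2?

Optimal: Cove→Route 1 ($122k), Talus→Route 3 ($112k), Flint→Route 7 ($92k), Apex→Route 5 ($122k), Juno→Route 4 ($108k), Iris→Route 2 ($100k) — total 122+112+92+122+108+100 = $656k.
Column-greedy (each route in turn goes to its best remaining carrier) gives $582k, worse by 74.
Swapping Apex↔Talus (Apex→Route 3 $28k, Talus→Route 5 $79k) loses 127.
Checked against all permutations: $656k is optimal.
Iris's own top route is Route 1 ($119k), but forcing Iris→Route 1 and reassigning the rest optimally gives only $626k — worse by 30.

Iris receives Route 2.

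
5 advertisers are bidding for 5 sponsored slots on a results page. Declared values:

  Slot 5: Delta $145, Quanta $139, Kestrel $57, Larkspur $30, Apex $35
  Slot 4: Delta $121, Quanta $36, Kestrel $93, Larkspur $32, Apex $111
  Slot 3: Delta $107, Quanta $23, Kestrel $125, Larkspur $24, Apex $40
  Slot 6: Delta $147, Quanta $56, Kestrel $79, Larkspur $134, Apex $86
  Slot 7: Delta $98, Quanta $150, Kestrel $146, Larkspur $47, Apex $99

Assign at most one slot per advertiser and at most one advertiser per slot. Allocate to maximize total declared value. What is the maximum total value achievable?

Max total: $665

Optimal: Delta→Slot 5 ($145), Quanta→Slot 7 ($150), Kestrel→Slot 3 ($125), Larkspur→Slot 6 ($134), Apex→Slot 4 ($111) — total 145+150+125+134+111 = $665.
Max-entry greedy (repeatedly take the single best remaining cell) gives $563, worse by 102.
Next-best assignment: Delta→Slot 3, Quanta→Slot 5, Kestrel→Slot 7, Larkspur→Slot 6, Apex→Slot 4 = $637.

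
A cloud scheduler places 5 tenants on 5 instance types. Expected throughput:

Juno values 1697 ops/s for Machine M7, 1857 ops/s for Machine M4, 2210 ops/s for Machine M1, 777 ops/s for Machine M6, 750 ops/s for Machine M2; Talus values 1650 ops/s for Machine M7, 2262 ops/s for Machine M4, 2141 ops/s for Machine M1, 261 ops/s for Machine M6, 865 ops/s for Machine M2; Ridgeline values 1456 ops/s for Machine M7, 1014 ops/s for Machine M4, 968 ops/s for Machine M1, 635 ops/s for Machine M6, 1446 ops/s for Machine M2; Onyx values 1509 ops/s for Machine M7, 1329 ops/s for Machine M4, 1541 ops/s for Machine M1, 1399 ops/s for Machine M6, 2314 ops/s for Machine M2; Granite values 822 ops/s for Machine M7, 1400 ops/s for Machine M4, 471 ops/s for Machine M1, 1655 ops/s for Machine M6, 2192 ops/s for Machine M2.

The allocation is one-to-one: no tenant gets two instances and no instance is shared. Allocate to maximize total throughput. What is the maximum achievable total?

Max total: 9897 ops/s

Treat this as an assignment problem: match each tenant to one instance.
Optimal: Juno→Machine M1 (2210 ops/s), Talus→Machine M4 (2262 ops/s), Ridgeline→Machine M7 (1456 ops/s), Onyx→Machine M2 (2314 ops/s), Granite→Machine M6 (1655 ops/s) — total 2210+2262+1456+2314+1655 = 9897 ops/s.
Column-greedy (each instance in turn goes to its best remaining tenant) gives 8601 ops/s, worse by 1296.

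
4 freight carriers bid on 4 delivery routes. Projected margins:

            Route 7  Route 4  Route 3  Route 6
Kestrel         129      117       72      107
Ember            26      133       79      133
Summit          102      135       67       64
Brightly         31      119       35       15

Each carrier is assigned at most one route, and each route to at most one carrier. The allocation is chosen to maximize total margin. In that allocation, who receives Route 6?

This is a one-to-one assignment (maximum-weight bipartite matching).
Optimal: Kestrel→Route 7 ($129k), Ember→Route 6 ($133k), Summit→Route 3 ($67k), Brightly→Route 4 ($119k) — total 129+133+67+119 = $448k.
Max-entry greedy (repeatedly take the single best remaining cell) gives $432k, worse by 16.
Next-best assignment: Kestrel→Route 7, Ember→Route 6, Summit→Route 4, Brightly→Route 3 = $432k.
Every other assignment is strictly worse.
Ember's own top route is Route 4 ($133k), but forcing Ember→Route 4 and reassigning the rest optimally gives only $377k — worse by 71.

Ember receives Route 6.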